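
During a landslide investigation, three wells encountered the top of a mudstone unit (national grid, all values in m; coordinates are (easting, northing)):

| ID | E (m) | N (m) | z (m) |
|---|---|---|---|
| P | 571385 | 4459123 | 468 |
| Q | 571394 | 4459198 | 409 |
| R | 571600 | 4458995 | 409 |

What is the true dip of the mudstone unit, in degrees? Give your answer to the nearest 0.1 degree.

44.6°

Let the plane be z = a·E + b·N + c.
Q−P: 9a + 75b = −59;  R−P: 215a − 128b = −59.
Solving gives a = −0.69323, b = −0.70348.
Gradient magnitude |∇z| = √(a² + b²) = √(0.48057 + 0.49488) = 0.98765.
True dip = arctan(0.98765) = 44.6°, dipping toward NE (azimuth ≈ 045°).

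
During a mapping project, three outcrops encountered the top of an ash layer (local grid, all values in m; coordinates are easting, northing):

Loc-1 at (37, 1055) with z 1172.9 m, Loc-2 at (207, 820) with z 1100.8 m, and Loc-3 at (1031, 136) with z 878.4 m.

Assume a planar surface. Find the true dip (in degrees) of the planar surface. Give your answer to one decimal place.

Two edge vectors: Loc-1→Loc-2 = (170, -235, -72.1), Loc-1→Loc-3 = (994, -919, -294.5).
Normal n = (Loc-1→Loc-2) × (Loc-1→Loc-3) = (2947.6, -21602.4, 77360).
So ∂z/∂easting = −n_x/n_z = −0.03810 and ∂z/∂northing = −n_y/n_z = 0.27925.
Gradient magnitude |∇z| = √(a² + b²) = √(0.00145 + 0.07798) = 0.28183.
True dip = arctan(0.28183) = 15.7°, dipping toward S (azimuth ≈ 172°).

15.7°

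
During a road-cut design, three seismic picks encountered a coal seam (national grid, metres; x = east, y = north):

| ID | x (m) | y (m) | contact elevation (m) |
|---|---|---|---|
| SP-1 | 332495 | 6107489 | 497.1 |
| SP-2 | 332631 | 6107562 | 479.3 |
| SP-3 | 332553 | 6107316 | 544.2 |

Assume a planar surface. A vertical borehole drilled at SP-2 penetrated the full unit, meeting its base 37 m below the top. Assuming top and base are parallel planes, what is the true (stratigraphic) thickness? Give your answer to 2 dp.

35.74 m

Two edge vectors: SP-1→SP-2 = (136, 73, -17.8), SP-1→SP-3 = (58, -173, 47.1).
Normal n = (SP-1→SP-2) × (SP-1→SP-3) = (358.9, -7438, -27762).
So ∂z/∂x = −n_x/n_z = 0.01293 and ∂z/∂y = −n_y/n_z = −0.26792.
|∇z| = √(a²+b²) = 0.26823, so dip δ = arctan(0.26823) = 15.02°.
True thickness = vertical thickness × cos δ = 37 × cos 15.02° = 35.74 m.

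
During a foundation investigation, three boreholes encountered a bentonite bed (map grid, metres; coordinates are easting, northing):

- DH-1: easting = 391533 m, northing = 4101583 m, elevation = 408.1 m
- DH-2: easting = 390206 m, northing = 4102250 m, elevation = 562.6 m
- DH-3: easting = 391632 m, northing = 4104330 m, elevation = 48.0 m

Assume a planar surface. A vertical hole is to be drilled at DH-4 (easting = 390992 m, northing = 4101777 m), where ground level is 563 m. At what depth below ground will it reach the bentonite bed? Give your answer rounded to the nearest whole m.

Let the plane be z = a·easting + b·northing + c.
DH-2−DH-1: −1327a + 667b = 154.5;  DH-3−DH-1: 99a + 2747b = −360.1.
Solving gives a = −0.17907414, b = −0.12463475.
Then c = 408.1 − a·391533 − b·4101583 = 581721.31.
At (390992, 4101777): z_contact = −70016.6 − 511224.0 + 581721.31 = 480.8 m.
Depth below ground = 563 − 480.8 = 82 m.

82 m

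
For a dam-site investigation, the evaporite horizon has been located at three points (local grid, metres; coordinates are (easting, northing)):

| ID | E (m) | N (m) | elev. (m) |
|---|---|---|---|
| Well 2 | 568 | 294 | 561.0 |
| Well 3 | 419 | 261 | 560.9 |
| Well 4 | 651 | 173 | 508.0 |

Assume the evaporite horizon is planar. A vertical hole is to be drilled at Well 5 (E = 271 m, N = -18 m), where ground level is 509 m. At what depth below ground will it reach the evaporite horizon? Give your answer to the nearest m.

42 m

Two edge vectors: Well 2→Well 3 = (-149, -33, -0.1), Well 2→Well 4 = (83, -121, -53).
Normal n = (Well 2→Well 3) × (Well 2→Well 4) = (1736.9, -7905.3, 20768).
So ∂z/∂E = −n_x/n_z = −0.08363 and ∂z/∂N = −n_y/n_z = 0.38065.
Intercept c from Well 2: 561 + 47.50 − 111.91 = 496.59.
At (271, -18): z_contact = −22.7 − 6.9 + 496.59 = 467.1 m.
Depth below ground = 509 − 467.1 = 42 m.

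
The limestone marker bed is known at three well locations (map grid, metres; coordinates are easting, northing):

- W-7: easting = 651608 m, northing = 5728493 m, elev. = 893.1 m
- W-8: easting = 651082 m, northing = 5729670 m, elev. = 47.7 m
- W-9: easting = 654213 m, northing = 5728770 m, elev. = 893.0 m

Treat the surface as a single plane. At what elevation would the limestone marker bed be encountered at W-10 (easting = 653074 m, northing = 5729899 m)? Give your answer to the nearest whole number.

Let the plane be z = a·easting + b·northing + c.
W-8−W-7: −526a + 1177b = −845.4;  W-9−W-7: 2605a + 277b = −0.1.
Solving gives a = 0.07287473, b = −0.68569915.
Then c = 893.1 − a·651608 − b·5728493 = 3881430.10.
At (653074, 5729899): z = 47592.6 − 3928986.8 + 3881430.10 = 35.8 m.

36 m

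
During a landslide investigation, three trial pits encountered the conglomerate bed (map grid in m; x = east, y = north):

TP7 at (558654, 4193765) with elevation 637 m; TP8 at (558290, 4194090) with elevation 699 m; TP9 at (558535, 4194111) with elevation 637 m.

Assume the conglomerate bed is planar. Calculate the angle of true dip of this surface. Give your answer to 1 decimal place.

Let the plane be z = a·x + b·y + c.
TP8−TP7: −364a + 325b = 62;  TP9−TP7: −119a + 346b = 0.
Solving gives a = −0.24581, b = −0.08454.
Gradient magnitude |∇z| = √(a² + b²) = √(0.06042 + 0.00715) = 0.25995.
True dip = arctan(0.25995) = 14.6°, dipping toward ENE (azimuth ≈ 071°).

14.6°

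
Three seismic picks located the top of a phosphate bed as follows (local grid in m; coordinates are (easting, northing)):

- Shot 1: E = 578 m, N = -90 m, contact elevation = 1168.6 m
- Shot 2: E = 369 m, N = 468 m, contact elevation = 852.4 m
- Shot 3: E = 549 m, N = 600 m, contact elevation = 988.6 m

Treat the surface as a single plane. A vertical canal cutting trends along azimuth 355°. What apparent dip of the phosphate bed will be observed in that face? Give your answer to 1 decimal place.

Two edge vectors: Shot 1→Shot 2 = (-209, 558, -316.2), Shot 1→Shot 3 = (-29, 690, -180).
Normal n = (Shot 1→Shot 2) × (Shot 1→Shot 3) = (117738, -28450.2, -128028).
So ∂z/∂E = −n_x/n_z = 0.91963 and ∂z/∂N = −n_y/n_z = −0.22222.
Unit vector along 355° is (sin 355°, cos 355°) = (-0.0872, 0.9962).
Slope in that direction = a·(-0.0872) + b·(0.9962) = −0.30152.
Apparent dip = arctan|0.30152| = 16.8° (true dip is 43.4°, so apparent ≤ true as expected).

16.8°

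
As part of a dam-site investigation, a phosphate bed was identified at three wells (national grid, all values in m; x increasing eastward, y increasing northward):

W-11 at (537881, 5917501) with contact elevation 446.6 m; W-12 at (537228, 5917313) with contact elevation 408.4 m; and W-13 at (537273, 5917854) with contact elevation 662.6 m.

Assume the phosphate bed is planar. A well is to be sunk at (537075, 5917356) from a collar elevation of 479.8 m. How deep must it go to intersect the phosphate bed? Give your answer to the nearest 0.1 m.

Two edge vectors: W-11→W-12 = (-653, -188, -38.2), W-11→W-13 = (-608, 353, 216).
Normal n = (W-11→W-12) × (W-11→W-13) = (-27123.4, 164273.6, -344813).
So ∂z/∂x = −n_x/n_z = −0.078661187 and ∂z/∂y = −n_y/n_z = 0.476413592.
Intercept c from W-11: 446.6 + 42310.36 − 2819177.91 = −2776420.95.
At (537075, 5917356): z_contact = −42246.96 + 2819108.83 − 2776420.95 = 440.92 m.
Depth below ground = 479.8 − 440.92 = 38.9 m.

38.9 m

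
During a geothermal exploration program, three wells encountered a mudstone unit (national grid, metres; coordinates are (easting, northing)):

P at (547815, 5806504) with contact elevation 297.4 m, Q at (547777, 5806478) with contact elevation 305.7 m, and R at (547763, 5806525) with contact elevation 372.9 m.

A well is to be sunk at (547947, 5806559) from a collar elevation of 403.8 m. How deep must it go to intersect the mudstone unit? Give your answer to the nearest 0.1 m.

175.3 m

Let the plane be z = a·E + b·N + c.
Q−P: −38a − 26b = 8.3;  R−P: −52a + 21b = 75.5.
Solving gives a = −0.994093023, b = 1.133674419.
Then c = 297.4 − a·547815 − b·5806504 = −6037808.58.
At (547947, 5806559): z_contact = −544710.29 + 6582747.40 − 6037808.58 = 228.53 m.
Depth below ground = 403.8 − 228.53 = 175.3 m.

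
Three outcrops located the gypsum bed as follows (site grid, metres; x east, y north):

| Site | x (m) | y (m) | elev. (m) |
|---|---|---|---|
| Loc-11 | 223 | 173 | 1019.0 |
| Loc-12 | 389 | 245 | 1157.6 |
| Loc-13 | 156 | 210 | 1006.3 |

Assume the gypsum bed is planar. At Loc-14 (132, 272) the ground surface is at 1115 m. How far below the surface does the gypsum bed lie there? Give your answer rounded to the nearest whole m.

81 m

Two edge vectors: Loc-11→Loc-12 = (166, 72, 138.6), Loc-11→Loc-13 = (-67, 37, -12.7).
Normal n = (Loc-11→Loc-12) × (Loc-11→Loc-13) = (-6042.6, -7178, 10966).
So ∂z/∂x = −n_x/n_z = 0.55103 and ∂z/∂y = −n_y/n_z = 0.65457.
Intercept c from Loc-11: 1019 − 122.88 − 113.24 = 782.88.
At (132, 272): z_contact = 72.7 + 178.0 + 782.88 = 1033.7 m.
Depth below ground = 1115 − 1033.7 = 81 m.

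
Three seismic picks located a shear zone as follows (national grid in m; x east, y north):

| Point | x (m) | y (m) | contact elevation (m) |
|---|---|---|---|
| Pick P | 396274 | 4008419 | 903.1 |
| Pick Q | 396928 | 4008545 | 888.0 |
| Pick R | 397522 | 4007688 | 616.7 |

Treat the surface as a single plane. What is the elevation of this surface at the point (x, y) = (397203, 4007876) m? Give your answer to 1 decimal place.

Let the plane be z = a·x + b·y + c.
Pick Q−Pick P: 654a + 126b = −15.1;  Pick R−Pick P: 1248a − 731b = −286.4.
Solving gives a = −0.074174198, b = 0.265158140.
Then c = 903.1 − a·396274 − b·4008419 = −1032568.52.
At (397203, 4007876): z = −29462.2 + 1062720.9 − 1032568.52 = 690.2 m.

690.2 m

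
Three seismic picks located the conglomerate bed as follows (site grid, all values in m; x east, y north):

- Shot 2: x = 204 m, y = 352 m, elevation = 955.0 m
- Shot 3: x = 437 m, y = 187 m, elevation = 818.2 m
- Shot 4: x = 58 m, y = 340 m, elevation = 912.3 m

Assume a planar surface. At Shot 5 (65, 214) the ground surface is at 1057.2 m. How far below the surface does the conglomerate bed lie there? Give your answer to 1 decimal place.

Two edge vectors: Shot 2→Shot 3 = (233, -165, -136.8), Shot 2→Shot 4 = (-146, -12, -42.7).
Normal n = (Shot 2→Shot 3) × (Shot 2→Shot 4) = (5403.9, 29921.9, -26886).
So ∂z/∂x = −n_x/n_z = 0.20099 and ∂z/∂y = −n_y/n_z = 1.11292.
Intercept c from Shot 2: 955 − 41.00 − 391.75 = 522.25.
At (65, 214): z_contact = 13.06 + 238.16 + 522.25 = 773.48 m.
Depth below ground = 1057.2 − 773.48 = 283.7 m.

283.7 m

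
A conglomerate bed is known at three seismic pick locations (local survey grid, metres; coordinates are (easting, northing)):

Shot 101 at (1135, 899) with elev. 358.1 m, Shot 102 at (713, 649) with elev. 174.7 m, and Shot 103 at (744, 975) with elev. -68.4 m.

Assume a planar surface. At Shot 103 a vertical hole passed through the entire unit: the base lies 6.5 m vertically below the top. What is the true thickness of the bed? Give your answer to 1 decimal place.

Let the plane be z = a·E + b·N + c.
Shot 102−Shot 101: −422a − 250b = −183.4;  Shot 103−Shot 101: −391a + 76b = −426.5.
Solving gives a = 0.92868, b = −0.83402.
|∇z| = √(a²+b²) = 1.24821, so dip δ = arctan(1.24821) = 51.30°.
True thickness = vertical thickness × cos δ = 6.5 × cos 51.30° = 4.1 m.

4.1 m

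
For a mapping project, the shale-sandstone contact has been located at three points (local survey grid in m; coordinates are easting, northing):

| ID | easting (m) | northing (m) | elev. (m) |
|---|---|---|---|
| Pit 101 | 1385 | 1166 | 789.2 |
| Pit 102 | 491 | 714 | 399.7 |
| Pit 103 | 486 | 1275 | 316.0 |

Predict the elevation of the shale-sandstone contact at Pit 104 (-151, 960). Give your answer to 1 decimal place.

Two edge vectors: Pit 101→Pit 102 = (-894, -452, -389.5), Pit 101→Pit 103 = (-899, 109, -473.2).
Normal n = (Pit 101→Pit 102) × (Pit 101→Pit 103) = (256341.9, -72880.3, -503794).
So ∂z/∂easting = −n_x/n_z = 0.508823 and ∂z/∂northing = −n_y/n_z = −0.144663.
Intercept c from Pit 101: 789.2 − 704.72 + 168.68 = 253.16.
At (-151, 960): z = −76.8 − 138.9 + 253.16 = 37.4 m.

37.4 m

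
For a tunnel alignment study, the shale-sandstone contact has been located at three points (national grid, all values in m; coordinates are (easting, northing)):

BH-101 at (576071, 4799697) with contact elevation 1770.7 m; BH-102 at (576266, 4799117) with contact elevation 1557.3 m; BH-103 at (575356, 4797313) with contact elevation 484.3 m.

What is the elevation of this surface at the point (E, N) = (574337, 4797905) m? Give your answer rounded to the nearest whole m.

481 m

Let the plane be z = a·E + b·N + c.
BH-102−BH-101: 195a − 580b = −213.4;  BH-103−BH-101: −715a − 2384b = −1286.4.
Solving gives a = 0.26986334, b = 0.45866095.
Then c = 1770.7 − a·576071 − b·4799697 = −2355123.34.
At (574337, 4797905): z = 154992.5 + 2200611.7 − 2355123.34 = 480.8 m.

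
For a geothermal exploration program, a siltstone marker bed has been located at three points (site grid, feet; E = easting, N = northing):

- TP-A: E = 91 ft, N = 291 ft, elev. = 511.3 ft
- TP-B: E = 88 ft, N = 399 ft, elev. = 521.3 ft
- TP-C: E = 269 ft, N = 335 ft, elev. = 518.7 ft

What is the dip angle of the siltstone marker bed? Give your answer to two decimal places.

5.42°

Let the plane be z = a·E + b·N + c.
TP-B−TP-A: −3a + 108b = 10;  TP-C−TP-A: 178a + 44b = 7.4.
Solving gives a = 0.01856, b = 0.09311.
Gradient magnitude |∇z| = √(a² + b²) = √(0.00034 + 0.00867) = 0.09494.
True dip = arctan(0.09494) = 5.42°, dipping toward SSW (azimuth ≈ 191°).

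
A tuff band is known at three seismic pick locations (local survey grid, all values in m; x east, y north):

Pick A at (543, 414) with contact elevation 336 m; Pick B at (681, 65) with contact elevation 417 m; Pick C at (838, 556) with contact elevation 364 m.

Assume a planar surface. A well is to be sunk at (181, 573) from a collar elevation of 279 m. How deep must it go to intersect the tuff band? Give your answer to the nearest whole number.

32 m

Let the plane be z = a·x + b·y + c.
Pick B−Pick A: 138a − 349b = 81;  Pick C−Pick A: 295a + 142b = 28.
Solving gives a = 0.17359, b = −0.16345.
Then c = 336 − a·543 − b·414 = 309.41.
At (181, 573): z_contact = 31.4 − 93.7 + 309.41 = 247.2 m.
Depth below ground = 279 − 247.2 = 32 m.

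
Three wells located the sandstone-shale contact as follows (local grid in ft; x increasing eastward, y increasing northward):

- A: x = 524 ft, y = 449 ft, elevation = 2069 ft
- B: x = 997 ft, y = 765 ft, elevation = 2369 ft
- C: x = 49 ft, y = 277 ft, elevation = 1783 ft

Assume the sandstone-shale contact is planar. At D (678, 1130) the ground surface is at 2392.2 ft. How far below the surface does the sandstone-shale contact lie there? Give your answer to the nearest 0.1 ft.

164.8 ft

Let the plane be z = a·x + b·y + c.
B−A: 473a + 316b = 300;  C−A: −475a − 172b = −286.
Solving gives a = 0.564064, b = 0.105056.
Then c = 2069 − a·524 − b·449 = 1726.26.
At (678, 1130): z_contact = 382.44 + 118.71 + 1726.26 = 2227.41 ft.
Depth below ground = 2392.2 − 2227.41 = 164.8 ft.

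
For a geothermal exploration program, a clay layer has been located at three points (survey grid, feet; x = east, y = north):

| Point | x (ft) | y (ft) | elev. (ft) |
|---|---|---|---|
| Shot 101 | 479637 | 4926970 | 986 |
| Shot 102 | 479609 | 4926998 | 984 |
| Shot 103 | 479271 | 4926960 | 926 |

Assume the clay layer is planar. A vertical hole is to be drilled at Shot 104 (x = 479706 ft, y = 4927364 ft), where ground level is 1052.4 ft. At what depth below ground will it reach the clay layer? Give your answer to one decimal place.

Let the plane be z = a·x + b·y + c.
Shot 102−Shot 101: −28a + 28b = −2;  Shot 103−Shot 101: −366a − 10b = −60.
Solving gives a = 0.161474164, b = 0.090045593.
Then c = 986 − a·479637 − b·4926970 = −520114.92.
At (479706, 4927364): z_contact = 77460.13 + 443687.41 − 520114.92 = 1032.62 ft.
Depth below ground = 1052.4 − 1032.62 = 19.8 ft.

19.8 ft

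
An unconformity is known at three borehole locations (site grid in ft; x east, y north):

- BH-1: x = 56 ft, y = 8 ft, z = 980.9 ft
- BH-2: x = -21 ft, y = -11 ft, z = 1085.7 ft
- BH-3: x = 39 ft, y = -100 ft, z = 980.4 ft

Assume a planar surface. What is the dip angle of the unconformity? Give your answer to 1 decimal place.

Let the plane be z = a·x + b·y + c.
BH-2−BH-1: −77a − 19b = 104.8;  BH-3−BH-1: −17a − 108b = −0.5.
Solving gives a = −1.41723, b = 0.22771.
Gradient magnitude |∇z| = √(a² + b²) = √(2.00853 + 0.05185) = 1.43540.
True dip = arctan(1.43540) = 55.1°, dipping toward E (azimuth ≈ 099°).

55.1°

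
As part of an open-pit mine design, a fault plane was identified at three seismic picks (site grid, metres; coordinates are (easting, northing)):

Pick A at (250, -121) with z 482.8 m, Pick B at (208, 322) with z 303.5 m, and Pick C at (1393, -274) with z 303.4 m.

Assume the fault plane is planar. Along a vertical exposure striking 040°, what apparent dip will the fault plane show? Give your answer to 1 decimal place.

24.8°

Let the plane be z = a·E + b·N + c.
Pick B−Pick A: −42a + 443b = −179.3;  Pick C−Pick A: 1143a − 153b = −179.4.
Solving gives a = −0.21385, b = −0.42501.
Unit vector along 040° is (sin 40°, cos 40°) = (0.6428, 0.7660).
Slope in that direction = a·(0.6428) + b·(0.7660) = −0.46304.
Apparent dip = arctan|0.46304| = 24.8° (true dip is 25.4°, so apparent ≤ true as expected).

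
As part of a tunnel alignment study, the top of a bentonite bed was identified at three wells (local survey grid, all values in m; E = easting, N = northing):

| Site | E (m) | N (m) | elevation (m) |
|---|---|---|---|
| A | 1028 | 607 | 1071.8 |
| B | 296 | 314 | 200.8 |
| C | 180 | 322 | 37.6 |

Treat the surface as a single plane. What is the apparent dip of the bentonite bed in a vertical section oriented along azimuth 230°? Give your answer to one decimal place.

Let the plane be z = a·E + b·N + c.
B−A: −732a − 293b = −871;  C−A: −848a − 285b = −1034.2.
Solving gives a = 1.37500, b = −0.46246.
Unit vector along 230° is (sin 230°, cos 230°) = (-0.7660, -0.6428).
Slope in that direction = a·(-0.7660) + b·(-0.6428) = −0.75605.
Apparent dip = arctan|0.75605| = 37.1° (true dip is 55.4°, so apparent ≤ true as expected).

37.1°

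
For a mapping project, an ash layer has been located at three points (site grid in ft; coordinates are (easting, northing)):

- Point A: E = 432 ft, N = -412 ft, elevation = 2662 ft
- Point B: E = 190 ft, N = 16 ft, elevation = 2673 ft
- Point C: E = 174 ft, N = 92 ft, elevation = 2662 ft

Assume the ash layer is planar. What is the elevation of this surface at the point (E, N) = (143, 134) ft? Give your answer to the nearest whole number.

Two edge vectors: Point A→Point B = (-242, 428, 11), Point A→Point C = (-258, 504, 0).
Normal n = (Point A→Point B) × (Point A→Point C) = (-5544, -2838, -11544).
So ∂z/∂E = −n_x/n_z = −0.48025 and ∂z/∂N = −n_y/n_z = −0.24584.
Intercept c from Point A: 2662 + 207.47 − 101.29 = 2768.18.
At (143, 134): z = −68.7 − 32.9 + 2768.18 = 2666.6 ft.

2667 ft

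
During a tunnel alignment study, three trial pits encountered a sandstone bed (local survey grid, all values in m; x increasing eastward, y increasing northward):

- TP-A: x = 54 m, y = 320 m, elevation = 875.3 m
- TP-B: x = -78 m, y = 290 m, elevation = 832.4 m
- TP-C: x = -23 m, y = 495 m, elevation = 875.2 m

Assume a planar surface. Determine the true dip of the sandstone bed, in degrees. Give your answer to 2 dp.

Two edge vectors: TP-A→TP-B = (-132, -30, -42.9), TP-A→TP-C = (-77, 175, -0.1).
Normal n = (TP-A→TP-B) × (TP-A→TP-C) = (7510.5, 3290.1, -25410).
So ∂z/∂x = −n_x/n_z = 0.29557 and ∂z/∂y = −n_y/n_z = 0.12948.
Gradient magnitude |∇z| = √(a² + b²) = √(0.08736 + 0.01677) = 0.32269.
True dip = arctan(0.32269) = 17.88°, dipping toward WSW (azimuth ≈ 246°).

17.88°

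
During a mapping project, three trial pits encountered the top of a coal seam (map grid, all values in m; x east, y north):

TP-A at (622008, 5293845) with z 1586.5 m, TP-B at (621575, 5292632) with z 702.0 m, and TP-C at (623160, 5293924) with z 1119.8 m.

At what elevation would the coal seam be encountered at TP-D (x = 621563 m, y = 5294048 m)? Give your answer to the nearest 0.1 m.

1975.9 m

Let the plane be z = a·x + b·y + c.
TP-B−TP-A: −433a − 1213b = −884.5;  TP-C−TP-A: 1152a + 79b = −466.7.
Solving gives a = −0.466547141, b = 0.895725402.
Then c = 1586.5 − a·622008 − b·5293845 = −4450048.88.
At (621563, 5294048): z = −289988.4 + 4742013.3 − 4450048.88 = 1975.9 m.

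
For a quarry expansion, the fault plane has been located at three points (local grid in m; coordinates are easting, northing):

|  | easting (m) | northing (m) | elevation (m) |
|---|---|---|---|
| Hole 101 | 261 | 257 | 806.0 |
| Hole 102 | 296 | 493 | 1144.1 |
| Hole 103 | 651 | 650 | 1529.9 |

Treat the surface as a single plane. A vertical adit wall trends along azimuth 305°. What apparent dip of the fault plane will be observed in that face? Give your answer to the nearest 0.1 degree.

Two edge vectors: Hole 101→Hole 102 = (35, 236, 338.1), Hole 101→Hole 103 = (390, 393, 723.9).
Normal n = (Hole 101→Hole 102) × (Hole 101→Hole 103) = (37967.1, 106522.5, -78285).
So ∂z/∂easting = −n_x/n_z = 0.48499 and ∂z/∂northing = −n_y/n_z = 1.36070.
Unit vector along 305° is (sin 305°, cos 305°) = (-0.8192, 0.5736).
Slope in that direction = a·(-0.8192) + b·(0.5736) = 0.38319.
Apparent dip = arctan|0.38319| = 21.0° (true dip is 55.3°, so apparent ≤ true as expected).

21.0°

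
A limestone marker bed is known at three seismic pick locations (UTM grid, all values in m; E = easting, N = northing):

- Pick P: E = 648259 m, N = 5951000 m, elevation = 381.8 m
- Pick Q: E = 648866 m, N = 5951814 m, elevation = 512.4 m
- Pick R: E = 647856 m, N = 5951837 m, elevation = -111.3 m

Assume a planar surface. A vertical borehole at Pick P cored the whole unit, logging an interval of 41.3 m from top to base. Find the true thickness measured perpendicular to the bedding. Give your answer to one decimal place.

Two edge vectors: Pick P→Pick Q = (607, 814, 130.6), Pick P→Pick R = (-403, 837, -493.1).
Normal n = (Pick P→Pick Q) × (Pick P→Pick R) = (-510695.6, 246679.9, 836101).
So ∂z/∂E = −n_x/n_z = 0.61081 and ∂z/∂N = −n_y/n_z = −0.29504.
|∇z| = √(a²+b²) = 0.67833, so dip δ = arctan(0.67833) = 34.15°.
True thickness = vertical thickness × cos δ = 41.3 × cos 34.15° = 34.2 m.

34.2 m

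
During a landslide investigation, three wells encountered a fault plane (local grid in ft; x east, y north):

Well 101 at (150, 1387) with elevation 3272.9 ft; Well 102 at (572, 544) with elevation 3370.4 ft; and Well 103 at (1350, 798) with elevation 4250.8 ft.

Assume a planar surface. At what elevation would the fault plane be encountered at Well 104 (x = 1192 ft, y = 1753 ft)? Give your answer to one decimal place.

4462.0 ft

Let the plane be z = a·x + b·y + c.
Well 102−Well 101: 422a − 843b = 97.5;  Well 103−Well 101: 1200a − 589b = 977.9.
Solving gives a = 1.005111, b = 0.387493.
Then c = 3272.9 − a·150 − b·1387 = 2584.68.
At (1192, 1753): z = 1198.1 + 679.3 + 2584.68 = 4462.0 ft.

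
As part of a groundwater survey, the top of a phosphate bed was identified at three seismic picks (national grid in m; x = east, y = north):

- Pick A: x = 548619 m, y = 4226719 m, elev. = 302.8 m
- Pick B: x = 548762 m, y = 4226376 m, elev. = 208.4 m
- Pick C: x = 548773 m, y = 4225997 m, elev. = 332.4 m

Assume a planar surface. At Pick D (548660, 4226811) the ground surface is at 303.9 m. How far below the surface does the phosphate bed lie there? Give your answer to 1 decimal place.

99.0 m

Two edge vectors: Pick A→Pick B = (143, -343, -94.4), Pick A→Pick C = (154, -722, 29.6).
Normal n = (Pick A→Pick B) × (Pick A→Pick C) = (-78309.6, -18770.4, -50424).
So ∂z/∂x = −n_x/n_z = −1.553022370 and ∂z/∂y = −n_y/n_z = −0.372251309.
Intercept c from Pick A: 302.8 + 852017.58 + 1573401.68 = 2425722.06.
At (548660, 4226811): z_contact = −852081.25 − 1573435.93 + 2425722.06 = 204.88 m.
Depth below ground = 303.9 − 204.88 = 99.0 m.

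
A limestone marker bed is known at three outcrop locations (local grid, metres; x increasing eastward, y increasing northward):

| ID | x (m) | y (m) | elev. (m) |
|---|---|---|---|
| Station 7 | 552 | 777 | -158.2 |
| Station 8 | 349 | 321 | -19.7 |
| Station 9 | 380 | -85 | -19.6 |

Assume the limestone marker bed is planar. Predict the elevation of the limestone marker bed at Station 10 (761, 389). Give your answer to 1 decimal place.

-262.5 m

Let the plane be z = a·x + b·y + c.
Station 8−Station 7: −203a − 456b = 138.5;  Station 9−Station 7: −172a − 862b = 138.6.
Solving gives a = −0.58191, b = −0.04468.
Then c = -158.2 − a·552 − b·777 = 197.73.
At (761, 389): z = −442.8 − 17.4 + 197.73 = -262.5 m.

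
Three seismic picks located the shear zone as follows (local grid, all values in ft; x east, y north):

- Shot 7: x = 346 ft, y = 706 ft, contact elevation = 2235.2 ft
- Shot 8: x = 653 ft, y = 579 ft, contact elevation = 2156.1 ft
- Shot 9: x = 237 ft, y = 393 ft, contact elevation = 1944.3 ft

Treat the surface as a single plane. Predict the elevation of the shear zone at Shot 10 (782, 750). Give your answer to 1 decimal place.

Two edge vectors: Shot 7→Shot 8 = (307, -127, -79.1), Shot 7→Shot 9 = (-109, -313, -290.9).
Normal n = (Shot 7→Shot 8) × (Shot 7→Shot 9) = (12186, 97928.2, -109934).
So ∂z/∂x = −n_x/n_z = 0.11085 and ∂z/∂y = −n_y/n_z = 0.89079.
Intercept c from Shot 7: 2235.2 − 38.35 − 628.90 = 1567.95.
At (782, 750): z = 86.7 + 668.1 + 1567.95 = 2322.7 ft.

2322.7 ft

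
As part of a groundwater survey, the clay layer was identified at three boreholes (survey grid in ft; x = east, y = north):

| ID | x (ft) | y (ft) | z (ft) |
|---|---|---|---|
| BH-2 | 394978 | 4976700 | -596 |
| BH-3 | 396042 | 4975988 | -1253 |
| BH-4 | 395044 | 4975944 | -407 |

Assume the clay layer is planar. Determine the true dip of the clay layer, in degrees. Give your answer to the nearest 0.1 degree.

41.8°

Two edge vectors: BH-2→BH-3 = (1064, -712, -657), BH-2→BH-4 = (66, -756, 189).
Normal n = (BH-2→BH-3) × (BH-2→BH-4) = (-631260, -244458, -757392).
So ∂z/∂x = −n_x/n_z = −0.83347 and ∂z/∂y = −n_y/n_z = −0.32276.
Gradient magnitude |∇z| = √(a² + b²) = √(0.69466 + 0.10418) = 0.89378.
True dip = arctan(0.89378) = 41.8°, dipping toward ENE (azimuth ≈ 069°).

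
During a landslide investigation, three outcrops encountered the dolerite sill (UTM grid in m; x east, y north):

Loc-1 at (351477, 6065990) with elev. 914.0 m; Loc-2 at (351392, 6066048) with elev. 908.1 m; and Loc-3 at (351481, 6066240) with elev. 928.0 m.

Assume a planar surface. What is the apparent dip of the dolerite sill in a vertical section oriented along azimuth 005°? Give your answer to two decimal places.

Two edge vectors: Loc-1→Loc-2 = (-85, 58, -5.9), Loc-1→Loc-3 = (4, 250, 14).
Normal n = (Loc-1→Loc-2) × (Loc-1→Loc-3) = (2287, 1166.4, -21482).
So ∂z/∂x = −n_x/n_z = 0.10646 and ∂z/∂y = −n_y/n_z = 0.05430.
Unit vector along 005° is (sin 5°, cos 5°) = (0.0872, 0.9962).
Slope in that direction = a·(0.0872) + b·(0.9962) = 0.06337.
Apparent dip = arctan|0.06337| = 3.63° (true dip is 6.8°, so apparent ≤ true as expected).

3.63°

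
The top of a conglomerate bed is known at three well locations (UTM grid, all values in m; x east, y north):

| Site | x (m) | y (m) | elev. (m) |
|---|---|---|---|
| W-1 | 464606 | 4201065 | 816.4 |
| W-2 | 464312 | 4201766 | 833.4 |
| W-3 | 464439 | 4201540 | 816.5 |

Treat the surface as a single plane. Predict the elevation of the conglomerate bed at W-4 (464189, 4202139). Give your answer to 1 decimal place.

Let the plane be z = a·x + b·y + c.
W-2−W-1: −294a + 701b = 17;  W-3−W-1: −167a + 475b = 0.1.
Solving gives a = −0.354465749, b = −0.124412168.
Then c = 816.4 − a·464606 − b·4201065 = 688166.92.
At (464189, 4202139): z = −164539.1 − 522797.2 + 688166.92 = 830.6 m.

830.6 m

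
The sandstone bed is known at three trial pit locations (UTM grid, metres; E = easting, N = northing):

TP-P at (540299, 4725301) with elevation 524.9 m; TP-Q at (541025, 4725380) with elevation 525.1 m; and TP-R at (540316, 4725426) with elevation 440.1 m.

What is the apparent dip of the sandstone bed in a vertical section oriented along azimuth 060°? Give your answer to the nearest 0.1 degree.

15.6°

Two edge vectors: TP-P→TP-Q = (726, 79, 0.2), TP-P→TP-R = (17, 125, -84.8).
Normal n = (TP-P→TP-Q) × (TP-P→TP-R) = (-6724.2, 61568.2, 89407).
So ∂z/∂E = −n_x/n_z = 0.07521 and ∂z/∂N = −n_y/n_z = −0.68863.
Unit vector along 060° is (sin 60°, cos 60°) = (0.8660, 0.5000).
Slope in that direction = a·(0.8660) + b·(0.5000) = −0.27918.
Apparent dip = arctan|0.27918| = 15.6° (true dip is 34.7°, so apparent ≤ true as expected).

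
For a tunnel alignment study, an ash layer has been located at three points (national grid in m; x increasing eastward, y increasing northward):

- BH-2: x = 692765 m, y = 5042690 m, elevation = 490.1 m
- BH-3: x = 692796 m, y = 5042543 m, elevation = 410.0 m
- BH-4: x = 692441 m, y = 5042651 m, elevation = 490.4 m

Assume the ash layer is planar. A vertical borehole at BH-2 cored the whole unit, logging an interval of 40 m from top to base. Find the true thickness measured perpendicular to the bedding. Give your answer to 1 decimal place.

35.3 m

Let the plane be z = a·x + b·y + c.
BH-3−BH-2: 31a − 147b = −80.1;  BH-4−BH-2: −324a − 39b = 0.3.
Solving gives a = −0.06487, b = 0.53122.
|∇z| = √(a²+b²) = 0.53516, so dip δ = arctan(0.53516) = 28.15°.
True thickness = vertical thickness × cos δ = 40 × cos 28.15° = 35.3 m.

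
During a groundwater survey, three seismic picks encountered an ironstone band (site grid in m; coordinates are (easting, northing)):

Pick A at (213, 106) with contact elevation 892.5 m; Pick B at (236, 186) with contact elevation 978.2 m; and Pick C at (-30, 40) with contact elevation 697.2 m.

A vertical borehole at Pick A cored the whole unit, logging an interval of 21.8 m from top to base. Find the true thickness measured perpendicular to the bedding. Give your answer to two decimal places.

Let the plane be z = a·E + b·N + c.
Pick B−Pick A: 23a + 80b = 85.7;  Pick C−Pick A: −243a − 66b = −195.3.
Solving gives a = 0.55618, b = 0.91135.
|∇z| = √(a²+b²) = 1.06766, so dip δ = arctan(1.06766) = 46.87°.
True thickness = vertical thickness × cos δ = 21.8 × cos 46.87° = 14.90 m.

14.90 m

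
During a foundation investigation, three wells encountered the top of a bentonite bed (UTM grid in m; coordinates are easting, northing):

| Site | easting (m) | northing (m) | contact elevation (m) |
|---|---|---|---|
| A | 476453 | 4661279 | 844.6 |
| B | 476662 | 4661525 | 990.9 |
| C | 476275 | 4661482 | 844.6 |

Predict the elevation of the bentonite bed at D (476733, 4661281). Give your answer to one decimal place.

Let the plane be z = a·easting + b·northing + c.
B−A: 209a + 246b = 146.3;  C−A: −178a + 203b = 0.
Solving gives a = 0.344474859, b = 0.302051847.
Then c = 844.6 − a·476453 − b·4661279 = −1571229.41.
At (476733, 4661281): z = 164222.5 + 1407948.5 − 1571229.41 = 941.7 m.

941.7 m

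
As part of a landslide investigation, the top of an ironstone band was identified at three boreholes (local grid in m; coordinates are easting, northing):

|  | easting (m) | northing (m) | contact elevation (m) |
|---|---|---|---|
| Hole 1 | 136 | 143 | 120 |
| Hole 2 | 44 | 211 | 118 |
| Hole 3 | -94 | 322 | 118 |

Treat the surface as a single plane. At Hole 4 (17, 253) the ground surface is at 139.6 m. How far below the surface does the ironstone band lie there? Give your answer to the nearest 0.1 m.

14.8 m

Let the plane be z = a·easting + b·northing + c.
Hole 2−Hole 1: −92a + 68b = −2;  Hole 3−Hole 1: −230a + 179b = −2.
Solving gives a = 0.26812, b = 0.33333.
Then c = 120 − a·136 − b·143 = 35.87.
At (17, 253): z_contact = 4.56 + 84.33 + 35.87 = 124.76 m.
Depth below ground = 139.6 − 124.76 = 14.8 m.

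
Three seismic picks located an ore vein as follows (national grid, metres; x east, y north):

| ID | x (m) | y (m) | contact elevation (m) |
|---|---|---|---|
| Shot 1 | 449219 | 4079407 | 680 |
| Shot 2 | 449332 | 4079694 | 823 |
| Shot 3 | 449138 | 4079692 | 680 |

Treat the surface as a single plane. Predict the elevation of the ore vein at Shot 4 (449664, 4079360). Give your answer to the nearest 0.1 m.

Let the plane be z = a·x + b·y + c.
Shot 2−Shot 1: 113a + 287b = 143;  Shot 3−Shot 1: −81a + 285b = 0.
Solving gives a = 0.734959965, b = 0.208883359.
Then c = 680 − a·449219 − b·4079407 = −1181598.22.
At (449664, 4079360): z = 330485.0 + 852110.4 − 1181598.22 = 997.2 m.

997.2 m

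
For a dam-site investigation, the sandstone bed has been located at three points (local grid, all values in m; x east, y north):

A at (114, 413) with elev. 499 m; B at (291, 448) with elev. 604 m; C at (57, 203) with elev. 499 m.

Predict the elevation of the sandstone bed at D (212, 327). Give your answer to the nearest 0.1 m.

Two edge vectors: A→B = (177, 35, 105), A→C = (-57, -210, 0).
Normal n = (A→B) × (A→C) = (22050, -5985, -35175).
So ∂z/∂x = −n_x/n_z = 0.62687 and ∂z/∂y = −n_y/n_z = −0.17015.
Intercept c from A: 499 − 71.46 + 70.27 = 497.81.
At (212, 327): z = 132.9 − 55.6 + 497.81 = 575.1 m.

575.1 m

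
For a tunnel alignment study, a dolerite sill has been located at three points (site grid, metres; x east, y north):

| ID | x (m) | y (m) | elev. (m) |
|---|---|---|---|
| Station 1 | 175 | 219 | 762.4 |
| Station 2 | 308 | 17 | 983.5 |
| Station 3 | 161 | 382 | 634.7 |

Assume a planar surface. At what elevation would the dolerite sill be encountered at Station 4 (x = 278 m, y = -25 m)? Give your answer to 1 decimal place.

998.1 m

Two edge vectors: Station 1→Station 2 = (133, -202, 221.1), Station 1→Station 3 = (-14, 163, -127.7).
Normal n = (Station 1→Station 2) × (Station 1→Station 3) = (-10243.9, 13888.7, 18851).
So ∂z/∂x = −n_x/n_z = 0.54341 and ∂z/∂y = −n_y/n_z = −0.73676.
Intercept c from Station 1: 762.4 − 95.10 + 161.35 = 828.65.
At (278, -25): z = 151.1 + 18.4 + 828.65 = 998.1 m.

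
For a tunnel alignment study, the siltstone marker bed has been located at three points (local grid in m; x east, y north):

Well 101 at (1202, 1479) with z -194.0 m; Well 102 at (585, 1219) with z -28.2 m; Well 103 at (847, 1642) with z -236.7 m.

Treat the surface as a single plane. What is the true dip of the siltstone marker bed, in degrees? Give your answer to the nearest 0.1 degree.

24.2°

Two edge vectors: Well 101→Well 102 = (-617, -260, 165.8), Well 101→Well 103 = (-355, 163, -42.7).
Normal n = (Well 101→Well 102) × (Well 101→Well 103) = (-15923.4, -85204.9, -192871).
So ∂z/∂x = −n_x/n_z = −0.08256 and ∂z/∂y = −n_y/n_z = −0.44177.
Gradient magnitude |∇z| = √(a² + b²) = √(0.00682 + 0.19516) = 0.44942.
True dip = arctan(0.44942) = 24.2°, dipping toward N (azimuth ≈ 011°).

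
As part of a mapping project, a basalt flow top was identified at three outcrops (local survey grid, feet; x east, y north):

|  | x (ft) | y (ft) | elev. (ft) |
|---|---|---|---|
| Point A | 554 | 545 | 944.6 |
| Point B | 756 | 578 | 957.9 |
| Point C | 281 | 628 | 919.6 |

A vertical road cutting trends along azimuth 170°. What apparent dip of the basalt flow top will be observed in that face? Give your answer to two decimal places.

3.85°

Two edge vectors: Point A→Point B = (202, 33, 13.3), Point A→Point C = (-273, 83, -25).
Normal n = (Point A→Point B) × (Point A→Point C) = (-1928.9, 1419.1, 25775).
So ∂z/∂x = −n_x/n_z = 0.07484 and ∂z/∂y = −n_y/n_z = −0.05506.
Unit vector along 170° is (sin 170°, cos 170°) = (0.1736, -0.9848).
Slope in that direction = a·(0.1736) + b·(-0.9848) = 0.06722.
Apparent dip = arctan|0.06722| = 3.85° (true dip is 5.3°, so apparent ≤ true as expected).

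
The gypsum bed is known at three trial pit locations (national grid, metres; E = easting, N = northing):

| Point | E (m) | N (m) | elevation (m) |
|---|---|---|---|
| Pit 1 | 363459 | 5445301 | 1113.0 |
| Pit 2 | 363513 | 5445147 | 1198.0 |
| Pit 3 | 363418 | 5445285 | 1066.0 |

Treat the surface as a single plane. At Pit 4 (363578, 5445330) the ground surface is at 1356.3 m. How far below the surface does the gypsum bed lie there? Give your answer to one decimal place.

Let the plane be z = a·E + b·N + c.
Pit 2−Pit 1: 54a − 154b = 85;  Pit 3−Pit 1: −41a − 16b = −47.
Solving gives a = 1.197826693, b = −0.131930900.
Then c = 1113 − a·363459 − b·5445301 = 284155.57.
At (363578, 5445330): z_contact = 435503.43 − 718407.29 + 284155.57 = 1251.72 m.
Depth below ground = 1356.3 − 1251.72 = 104.6 m.

104.6 m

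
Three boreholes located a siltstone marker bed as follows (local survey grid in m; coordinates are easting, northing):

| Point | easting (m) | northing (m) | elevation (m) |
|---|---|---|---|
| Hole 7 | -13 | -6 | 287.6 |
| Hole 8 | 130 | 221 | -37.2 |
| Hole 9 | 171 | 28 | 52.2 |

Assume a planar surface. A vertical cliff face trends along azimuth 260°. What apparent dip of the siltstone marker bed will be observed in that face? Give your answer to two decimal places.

Two edge vectors: Hole 7→Hole 8 = (143, 227, -324.8), Hole 7→Hole 9 = (184, 34, -235.4).
Normal n = (Hole 7→Hole 8) × (Hole 7→Hole 9) = (-42392.6, -26101, -36906).
So ∂z/∂easting = −n_x/n_z = −1.14866 and ∂z/∂northing = −n_y/n_z = −0.70723.
Unit vector along 260° is (sin 260°, cos 260°) = (-0.9848, -0.1736).
Slope in that direction = a·(-0.9848) + b·(-0.1736) = 1.25402.
Apparent dip = arctan|1.25402| = 51.43° (true dip is 53.4°, so apparent ≤ true as expected).

51.43°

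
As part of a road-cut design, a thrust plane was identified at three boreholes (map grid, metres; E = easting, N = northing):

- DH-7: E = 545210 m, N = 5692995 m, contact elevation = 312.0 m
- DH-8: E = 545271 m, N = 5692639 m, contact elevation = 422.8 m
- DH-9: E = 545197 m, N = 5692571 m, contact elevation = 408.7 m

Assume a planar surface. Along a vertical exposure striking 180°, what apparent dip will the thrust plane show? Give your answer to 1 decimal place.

13.5°

Two edge vectors: DH-7→DH-8 = (61, -356, 110.8), DH-7→DH-9 = (-13, -424, 96.7).
Normal n = (DH-7→DH-8) × (DH-7→DH-9) = (12554, -7339.1, -30492).
So ∂z/∂E = −n_x/n_z = 0.41171 and ∂z/∂N = −n_y/n_z = −0.24069.
Unit vector along 180° is (sin 180°, cos 180°) = (0.0000, -1.0000).
Slope in that direction = a·(0.0000) + b·(-1.0000) = 0.24069.
Apparent dip = arctan|0.24069| = 13.5° (true dip is 25.5°, so apparent ≤ true as expected).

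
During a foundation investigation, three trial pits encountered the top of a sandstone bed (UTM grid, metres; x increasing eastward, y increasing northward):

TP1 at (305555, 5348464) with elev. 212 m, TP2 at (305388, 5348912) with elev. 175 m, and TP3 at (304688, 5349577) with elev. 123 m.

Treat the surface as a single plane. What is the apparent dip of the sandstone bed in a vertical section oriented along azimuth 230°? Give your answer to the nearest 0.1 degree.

3.4°

Two edge vectors: TP1→TP2 = (-167, 448, -37), TP1→TP3 = (-867, 1113, -89).
Normal n = (TP1→TP2) × (TP1→TP3) = (1309, 17216, 202545).
So ∂z/∂x = −n_x/n_z = −0.00646 and ∂z/∂y = −n_y/n_z = −0.08500.
Unit vector along 230° is (sin 230°, cos 230°) = (-0.7660, -0.6428).
Slope in that direction = a·(-0.7660) + b·(-0.6428) = 0.05959.
Apparent dip = arctan|0.05959| = 3.4° (true dip is 4.9°, so apparent ≤ true as expected).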